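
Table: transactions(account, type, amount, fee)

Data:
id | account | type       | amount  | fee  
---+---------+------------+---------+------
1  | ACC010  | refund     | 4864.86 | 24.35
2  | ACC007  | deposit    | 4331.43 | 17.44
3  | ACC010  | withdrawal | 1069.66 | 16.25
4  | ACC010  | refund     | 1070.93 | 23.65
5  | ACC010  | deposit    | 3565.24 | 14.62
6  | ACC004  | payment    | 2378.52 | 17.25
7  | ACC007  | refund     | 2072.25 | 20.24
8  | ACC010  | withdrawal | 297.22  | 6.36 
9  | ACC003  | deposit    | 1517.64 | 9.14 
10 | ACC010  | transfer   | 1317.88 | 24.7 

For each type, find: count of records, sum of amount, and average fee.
SELECT type,
       COUNT(*) as cnt,
       SUM(amount) as total_amount,
       AVG(fee) as avg_fee
FROM transactions
GROUP BY type

Result:
  deposit: 3 records, 9414.31 total amount, 13.73 avg fee
  payment: 1 records, 2378.52 total amount, 17.25 avg fee
  refund: 3 records, 8008.04 total amount, 22.75 avg fee
  transfer: 1 records, 1317.88 total amount, 24.70 avg fee
  withdrawal: 2 records, 1366.88 total amount, 11.31 avg fee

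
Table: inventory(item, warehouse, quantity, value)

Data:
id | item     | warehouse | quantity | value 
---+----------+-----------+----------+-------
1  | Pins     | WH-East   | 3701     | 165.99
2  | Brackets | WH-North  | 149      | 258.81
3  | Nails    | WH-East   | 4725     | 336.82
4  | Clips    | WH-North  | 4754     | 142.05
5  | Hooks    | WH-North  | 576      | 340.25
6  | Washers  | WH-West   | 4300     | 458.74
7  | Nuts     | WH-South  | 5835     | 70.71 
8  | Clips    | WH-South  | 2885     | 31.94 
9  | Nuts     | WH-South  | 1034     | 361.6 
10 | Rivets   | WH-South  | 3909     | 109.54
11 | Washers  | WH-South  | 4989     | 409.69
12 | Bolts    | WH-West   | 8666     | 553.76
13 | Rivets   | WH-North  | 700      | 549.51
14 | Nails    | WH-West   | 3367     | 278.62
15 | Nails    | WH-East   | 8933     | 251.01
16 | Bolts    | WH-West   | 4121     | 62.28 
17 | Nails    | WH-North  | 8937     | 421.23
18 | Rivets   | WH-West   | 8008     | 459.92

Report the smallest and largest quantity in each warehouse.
SELECT warehouse, MIN(quantity), MAX(quantity)
FROM inventory
GROUP BY warehouse

Result:
  WH-East: min=3701, max=8933
  WH-North: min=149, max=8937
  WH-South: min=1034, max=5835
  WH-West: min=3367, max=8666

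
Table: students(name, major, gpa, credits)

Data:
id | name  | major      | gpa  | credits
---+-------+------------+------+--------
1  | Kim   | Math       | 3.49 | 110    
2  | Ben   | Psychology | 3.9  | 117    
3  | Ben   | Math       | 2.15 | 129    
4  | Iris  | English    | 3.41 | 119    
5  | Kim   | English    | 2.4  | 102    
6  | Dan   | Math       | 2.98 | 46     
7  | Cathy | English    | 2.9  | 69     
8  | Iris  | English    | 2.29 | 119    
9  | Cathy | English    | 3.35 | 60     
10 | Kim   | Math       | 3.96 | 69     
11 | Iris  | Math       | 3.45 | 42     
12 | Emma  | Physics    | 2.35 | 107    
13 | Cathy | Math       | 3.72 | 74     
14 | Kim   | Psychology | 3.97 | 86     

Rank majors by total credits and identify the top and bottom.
SELECT major, SUM(credits)
FROM students
GROUP BY major
ORDER BY SUM(credits)

All groups:
  Physics: 107
  Psychology: 203
  English: 469
  Math: 470

Highest: Math (470)
Lowest: Physics (107)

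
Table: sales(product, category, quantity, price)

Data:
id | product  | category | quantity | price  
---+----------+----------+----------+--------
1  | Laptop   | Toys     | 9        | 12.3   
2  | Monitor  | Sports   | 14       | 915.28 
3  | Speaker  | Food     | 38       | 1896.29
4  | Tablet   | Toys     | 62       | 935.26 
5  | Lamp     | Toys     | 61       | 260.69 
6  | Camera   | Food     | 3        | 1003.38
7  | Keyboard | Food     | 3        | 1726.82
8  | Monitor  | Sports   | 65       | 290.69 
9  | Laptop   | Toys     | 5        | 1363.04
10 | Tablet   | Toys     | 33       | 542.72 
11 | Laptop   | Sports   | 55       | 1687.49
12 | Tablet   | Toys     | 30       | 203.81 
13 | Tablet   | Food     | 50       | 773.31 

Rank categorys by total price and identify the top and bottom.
SELECT category, SUM(price)
FROM sales
GROUP BY category
ORDER BY SUM(price)

All groups:
  Sports: 2893.46
  Toys: 3317.82
  Food: 5399.80

Highest: Food (5399.80)
Lowest: Sports (2893.46)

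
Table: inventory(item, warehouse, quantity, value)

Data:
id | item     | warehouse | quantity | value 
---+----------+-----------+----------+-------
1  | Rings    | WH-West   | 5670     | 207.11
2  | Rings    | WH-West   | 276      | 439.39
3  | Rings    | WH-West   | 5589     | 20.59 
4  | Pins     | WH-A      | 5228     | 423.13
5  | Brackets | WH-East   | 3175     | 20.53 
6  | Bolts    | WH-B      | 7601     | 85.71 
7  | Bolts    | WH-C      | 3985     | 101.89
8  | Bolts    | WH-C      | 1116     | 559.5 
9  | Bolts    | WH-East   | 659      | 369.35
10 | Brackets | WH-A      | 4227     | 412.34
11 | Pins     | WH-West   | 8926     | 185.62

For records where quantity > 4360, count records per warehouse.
SELECT warehouse, COUNT(*)
FROM inventory
WHERE quantity > 4360
GROUP BY warehouse

Note: WHERE filters rows before grouping.

Result:
  WH-A: 1
  WH-B: 1
  WH-West: 3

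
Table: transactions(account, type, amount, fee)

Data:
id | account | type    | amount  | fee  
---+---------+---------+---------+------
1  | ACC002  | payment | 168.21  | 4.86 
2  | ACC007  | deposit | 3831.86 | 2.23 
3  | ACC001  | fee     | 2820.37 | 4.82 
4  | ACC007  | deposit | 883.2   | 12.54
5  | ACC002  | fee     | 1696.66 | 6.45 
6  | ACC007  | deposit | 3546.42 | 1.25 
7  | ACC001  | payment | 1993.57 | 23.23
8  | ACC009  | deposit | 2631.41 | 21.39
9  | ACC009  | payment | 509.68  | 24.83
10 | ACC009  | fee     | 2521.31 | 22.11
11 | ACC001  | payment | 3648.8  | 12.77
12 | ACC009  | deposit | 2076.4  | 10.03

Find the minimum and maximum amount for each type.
SELECT type, MIN(amount), MAX(amount)
FROM transactions
GROUP BY type

Result:
  deposit: min=883.20, max=3831.86
  fee: min=1696.66, max=2820.37
  payment: min=168.21, max=3648.80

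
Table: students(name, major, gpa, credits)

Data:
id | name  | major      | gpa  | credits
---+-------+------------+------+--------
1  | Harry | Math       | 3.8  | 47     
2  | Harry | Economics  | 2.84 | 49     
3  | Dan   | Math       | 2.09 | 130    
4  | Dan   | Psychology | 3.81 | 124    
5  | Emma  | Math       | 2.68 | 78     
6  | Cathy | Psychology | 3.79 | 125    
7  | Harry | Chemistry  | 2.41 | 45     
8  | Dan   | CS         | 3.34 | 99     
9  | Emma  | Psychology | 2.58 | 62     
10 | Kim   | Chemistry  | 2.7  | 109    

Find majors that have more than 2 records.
SELECT major, COUNT(*) as cnt
FROM students
GROUP BY major
HAVING COUNT(*) > 2

Result:
  Math: 3
  Psychology: 3

Note: HAVING filters groups after aggregation, WHERE filters rows before.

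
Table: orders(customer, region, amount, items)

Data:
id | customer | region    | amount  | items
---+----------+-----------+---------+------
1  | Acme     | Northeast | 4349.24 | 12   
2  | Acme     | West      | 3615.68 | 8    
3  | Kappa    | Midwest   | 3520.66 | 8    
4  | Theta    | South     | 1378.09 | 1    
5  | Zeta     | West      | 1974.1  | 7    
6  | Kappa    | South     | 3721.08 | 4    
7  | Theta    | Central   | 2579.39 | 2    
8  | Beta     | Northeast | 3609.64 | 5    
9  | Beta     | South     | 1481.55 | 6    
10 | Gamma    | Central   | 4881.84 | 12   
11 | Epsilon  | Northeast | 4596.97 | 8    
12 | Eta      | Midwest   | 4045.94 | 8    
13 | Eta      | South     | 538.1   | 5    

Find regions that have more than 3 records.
SELECT region, COUNT(*) as cnt
FROM orders
GROUP BY region
HAVING COUNT(*) > 3

Result:
  South: 4

Note: HAVING filters groups after aggregation, WHERE filters rows before.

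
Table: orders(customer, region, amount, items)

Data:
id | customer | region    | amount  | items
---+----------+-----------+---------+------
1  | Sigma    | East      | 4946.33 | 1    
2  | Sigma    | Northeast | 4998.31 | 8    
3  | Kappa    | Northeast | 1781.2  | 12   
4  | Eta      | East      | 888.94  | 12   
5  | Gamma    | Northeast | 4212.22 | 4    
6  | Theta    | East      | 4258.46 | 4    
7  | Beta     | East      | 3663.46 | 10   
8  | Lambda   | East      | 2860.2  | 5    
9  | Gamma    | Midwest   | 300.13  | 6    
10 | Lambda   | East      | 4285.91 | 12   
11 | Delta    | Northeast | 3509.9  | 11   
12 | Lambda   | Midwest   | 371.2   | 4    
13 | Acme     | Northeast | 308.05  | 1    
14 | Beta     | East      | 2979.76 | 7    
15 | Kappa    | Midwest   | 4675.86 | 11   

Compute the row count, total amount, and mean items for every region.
SELECT region,
       COUNT(*) as cnt,
       SUM(amount) as total_amount,
       AVG(items) as avg_items
FROM orders
GROUP BY region

Result:
  East: 7 records, 23883.06 total amount, 7.29 avg items
  Midwest: 3 records, 5347.19 total amount, 7.00 avg items
  Northeast: 5 records, 14809.68 total amount, 7.20 avg items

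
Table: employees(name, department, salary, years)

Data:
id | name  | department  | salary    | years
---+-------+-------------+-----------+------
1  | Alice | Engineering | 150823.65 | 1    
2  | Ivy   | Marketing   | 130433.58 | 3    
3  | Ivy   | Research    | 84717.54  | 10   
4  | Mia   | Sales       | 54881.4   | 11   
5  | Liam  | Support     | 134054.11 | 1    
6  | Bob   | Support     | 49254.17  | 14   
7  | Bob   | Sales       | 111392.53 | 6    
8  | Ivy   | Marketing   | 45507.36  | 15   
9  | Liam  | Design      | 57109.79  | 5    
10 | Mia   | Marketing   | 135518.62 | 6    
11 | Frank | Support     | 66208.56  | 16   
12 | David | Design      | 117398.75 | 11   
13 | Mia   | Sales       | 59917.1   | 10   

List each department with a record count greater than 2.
SELECT department, COUNT(*) as cnt
FROM employees
GROUP BY department
HAVING COUNT(*) > 2

Result:
  Marketing: 3
  Sales: 3
  Support: 3

Note: HAVING filters groups after aggregation, WHERE filters rows before.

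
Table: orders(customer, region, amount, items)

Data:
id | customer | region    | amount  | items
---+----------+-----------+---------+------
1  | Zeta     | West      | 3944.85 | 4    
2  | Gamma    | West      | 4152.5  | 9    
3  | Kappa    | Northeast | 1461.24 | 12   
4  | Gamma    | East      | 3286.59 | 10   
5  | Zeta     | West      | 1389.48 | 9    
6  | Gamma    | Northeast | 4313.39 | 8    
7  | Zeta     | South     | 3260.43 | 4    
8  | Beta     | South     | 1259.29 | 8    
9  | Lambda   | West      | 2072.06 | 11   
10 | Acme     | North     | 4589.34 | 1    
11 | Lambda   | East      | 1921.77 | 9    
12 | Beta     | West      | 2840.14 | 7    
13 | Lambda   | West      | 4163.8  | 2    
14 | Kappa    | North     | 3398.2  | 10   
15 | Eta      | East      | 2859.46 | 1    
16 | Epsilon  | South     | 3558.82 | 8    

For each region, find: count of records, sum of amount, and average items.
SELECT region,
       COUNT(*) as cnt,
       SUM(amount) as total_amount,
       AVG(items) as avg_items
FROM orders
GROUP BY region

Result:
  East: 3 records, 8067.82 total amount, 6.67 avg items
  North: 2 records, 7987.54 total amount, 5.50 avg items
  Northeast: 2 records, 5774.63 total amount, 10.00 avg items
  South: 3 records, 8078.54 total amount, 6.67 avg items
  West: 6 records, 18562.83 total amount, 7.00 avg items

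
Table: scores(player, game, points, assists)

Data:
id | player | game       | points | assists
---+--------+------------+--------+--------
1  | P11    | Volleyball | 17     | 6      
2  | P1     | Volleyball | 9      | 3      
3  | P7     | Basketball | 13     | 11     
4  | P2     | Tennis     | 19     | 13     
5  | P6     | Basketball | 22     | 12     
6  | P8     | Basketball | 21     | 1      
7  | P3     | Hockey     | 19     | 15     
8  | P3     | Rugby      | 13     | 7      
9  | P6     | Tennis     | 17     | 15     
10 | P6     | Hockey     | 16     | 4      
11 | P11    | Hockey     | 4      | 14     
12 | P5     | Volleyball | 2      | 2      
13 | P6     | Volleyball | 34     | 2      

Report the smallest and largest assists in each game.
SELECT game, MIN(assists), MAX(assists)
FROM scores
GROUP BY game

Result:
  Basketball: min=1, max=12
  Hockey: min=4, max=15
  Rugby: min=7, max=7
  Tennis: min=13, max=15
  Volleyball: min=2, max=6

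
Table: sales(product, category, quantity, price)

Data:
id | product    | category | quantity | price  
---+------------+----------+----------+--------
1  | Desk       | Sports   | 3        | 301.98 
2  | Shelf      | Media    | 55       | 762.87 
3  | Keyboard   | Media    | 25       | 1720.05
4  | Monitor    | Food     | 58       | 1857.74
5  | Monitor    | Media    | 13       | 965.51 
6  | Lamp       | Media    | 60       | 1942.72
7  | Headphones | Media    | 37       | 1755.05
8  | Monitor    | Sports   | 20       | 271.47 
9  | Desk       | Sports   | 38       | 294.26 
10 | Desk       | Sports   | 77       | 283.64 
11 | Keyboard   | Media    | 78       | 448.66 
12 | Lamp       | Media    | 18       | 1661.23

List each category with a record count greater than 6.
SELECT category, COUNT(*) as cnt
FROM sales
GROUP BY category
HAVING COUNT(*) > 6

Result:
  Media: 7

Note: HAVING filters groups after aggregation, WHERE filters rows before.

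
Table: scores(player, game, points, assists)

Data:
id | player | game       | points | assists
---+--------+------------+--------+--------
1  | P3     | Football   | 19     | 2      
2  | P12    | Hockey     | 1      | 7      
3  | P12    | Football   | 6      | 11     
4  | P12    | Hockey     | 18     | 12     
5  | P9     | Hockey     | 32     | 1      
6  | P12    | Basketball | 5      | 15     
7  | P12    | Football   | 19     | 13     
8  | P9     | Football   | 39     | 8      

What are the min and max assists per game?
SELECT game, MIN(assists), MAX(assists)
FROM scores
GROUP BY game

Result:
  Basketball: min=15, max=15
  Football: min=2, max=13
  Hockey: min=1, max=12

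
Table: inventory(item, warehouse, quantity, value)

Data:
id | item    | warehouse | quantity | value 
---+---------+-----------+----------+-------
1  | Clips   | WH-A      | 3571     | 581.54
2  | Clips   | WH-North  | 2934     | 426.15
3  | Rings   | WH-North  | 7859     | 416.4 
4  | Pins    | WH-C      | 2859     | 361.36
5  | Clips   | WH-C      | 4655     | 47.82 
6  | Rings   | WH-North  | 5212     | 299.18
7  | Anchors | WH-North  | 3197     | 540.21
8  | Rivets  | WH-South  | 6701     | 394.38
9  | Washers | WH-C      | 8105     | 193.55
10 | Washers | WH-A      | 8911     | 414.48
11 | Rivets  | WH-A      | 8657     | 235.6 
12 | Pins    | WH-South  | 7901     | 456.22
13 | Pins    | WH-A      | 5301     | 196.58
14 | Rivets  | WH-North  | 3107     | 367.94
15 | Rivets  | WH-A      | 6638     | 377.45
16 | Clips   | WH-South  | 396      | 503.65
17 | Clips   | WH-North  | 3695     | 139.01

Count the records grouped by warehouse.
SELECT warehouse, COUNT(*) as count
FROM inventory
GROUP BY warehouse

Result:
  WH-A: 5
  WH-C: 3
  WH-North: 6
  WH-South: 3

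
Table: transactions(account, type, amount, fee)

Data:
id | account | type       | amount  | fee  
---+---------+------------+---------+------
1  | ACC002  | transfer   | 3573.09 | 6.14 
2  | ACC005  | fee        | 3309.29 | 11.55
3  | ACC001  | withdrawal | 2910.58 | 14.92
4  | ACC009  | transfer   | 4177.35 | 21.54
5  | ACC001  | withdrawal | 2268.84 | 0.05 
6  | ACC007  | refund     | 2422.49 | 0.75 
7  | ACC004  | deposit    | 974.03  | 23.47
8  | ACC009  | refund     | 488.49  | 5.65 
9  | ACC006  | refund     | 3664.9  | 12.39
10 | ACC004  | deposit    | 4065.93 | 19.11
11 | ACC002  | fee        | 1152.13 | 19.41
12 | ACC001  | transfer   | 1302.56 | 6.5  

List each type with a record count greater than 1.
SELECT type, COUNT(*) as cnt
FROM transactions
GROUP BY type
HAVING COUNT(*) > 1

Result:
  deposit: 2
  fee: 2
  refund: 3
  transfer: 3
  withdrawal: 2

Note: HAVING filters groups after aggregation, WHERE filters rows before.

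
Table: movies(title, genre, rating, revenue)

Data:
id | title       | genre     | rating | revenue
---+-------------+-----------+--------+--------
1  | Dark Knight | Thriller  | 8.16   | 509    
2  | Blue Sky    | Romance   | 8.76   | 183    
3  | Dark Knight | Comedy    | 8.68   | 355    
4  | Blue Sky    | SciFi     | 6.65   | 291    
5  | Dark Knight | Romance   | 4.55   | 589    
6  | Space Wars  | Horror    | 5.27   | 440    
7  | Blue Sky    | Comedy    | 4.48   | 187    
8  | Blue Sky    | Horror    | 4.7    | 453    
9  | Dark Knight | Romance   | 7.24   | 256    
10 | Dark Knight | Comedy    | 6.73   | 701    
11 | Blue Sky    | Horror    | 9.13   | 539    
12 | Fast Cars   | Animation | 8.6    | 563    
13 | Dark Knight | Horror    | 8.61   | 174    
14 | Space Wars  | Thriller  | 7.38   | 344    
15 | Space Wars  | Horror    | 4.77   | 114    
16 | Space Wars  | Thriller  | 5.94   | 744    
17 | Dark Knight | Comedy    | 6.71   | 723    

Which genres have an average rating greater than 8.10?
SELECT genre, AVG(rating)
FROM movies
GROUP BY genre
HAVING AVG(rating) > 8.10

Result:
  Animation: avg=8.60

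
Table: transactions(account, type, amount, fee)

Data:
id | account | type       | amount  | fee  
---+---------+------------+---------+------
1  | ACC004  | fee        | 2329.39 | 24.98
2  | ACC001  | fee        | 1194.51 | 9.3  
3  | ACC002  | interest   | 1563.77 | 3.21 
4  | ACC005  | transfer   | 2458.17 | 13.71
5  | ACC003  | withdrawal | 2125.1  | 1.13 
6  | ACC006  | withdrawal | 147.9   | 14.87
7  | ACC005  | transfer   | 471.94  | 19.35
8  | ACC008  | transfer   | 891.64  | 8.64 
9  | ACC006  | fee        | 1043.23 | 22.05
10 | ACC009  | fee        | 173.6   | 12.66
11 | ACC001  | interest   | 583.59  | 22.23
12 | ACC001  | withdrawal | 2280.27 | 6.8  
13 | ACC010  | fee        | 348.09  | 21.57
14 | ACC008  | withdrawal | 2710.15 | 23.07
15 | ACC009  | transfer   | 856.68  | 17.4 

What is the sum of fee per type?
SELECT type, SUM(fee) as result
FROM transactions
GROUP BY type

Result:
  fee: 90.56
  interest: 25.44
  transfer: 59.10
  withdrawal: 45.87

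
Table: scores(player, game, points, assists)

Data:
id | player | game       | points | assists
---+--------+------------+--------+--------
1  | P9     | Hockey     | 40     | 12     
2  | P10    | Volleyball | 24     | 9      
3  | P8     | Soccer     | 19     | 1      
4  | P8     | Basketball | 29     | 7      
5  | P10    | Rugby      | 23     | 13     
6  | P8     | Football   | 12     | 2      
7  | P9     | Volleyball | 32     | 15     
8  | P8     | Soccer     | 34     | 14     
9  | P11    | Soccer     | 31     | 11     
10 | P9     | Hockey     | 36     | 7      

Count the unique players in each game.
SELECT game, COUNT(DISTINCT player)
FROM scores
GROUP BY game

Result:
  Basketball: 1 distinct
  Football: 1 distinct
  Hockey: 1 distinct
  Rugby: 1 distinct
  Soccer: 2 distinct
  Volleyball: 2 distinct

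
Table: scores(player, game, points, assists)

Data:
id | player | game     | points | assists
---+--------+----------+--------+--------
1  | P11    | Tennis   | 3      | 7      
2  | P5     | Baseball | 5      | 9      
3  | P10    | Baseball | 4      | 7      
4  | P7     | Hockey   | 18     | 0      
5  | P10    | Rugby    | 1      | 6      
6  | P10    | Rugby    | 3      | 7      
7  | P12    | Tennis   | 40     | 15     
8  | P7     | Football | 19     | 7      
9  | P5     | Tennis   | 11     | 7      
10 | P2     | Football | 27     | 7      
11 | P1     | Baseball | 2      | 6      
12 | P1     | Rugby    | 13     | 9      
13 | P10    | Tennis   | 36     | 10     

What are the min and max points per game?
SELECT game, MIN(points), MAX(points)
FROM scores
GROUP BY game

Result:
  Baseball: min=2, max=5
  Football: min=19, max=27
  Hockey: min=18, max=18
  Rugby: min=1, max=13
  Tennis: min=3, max=40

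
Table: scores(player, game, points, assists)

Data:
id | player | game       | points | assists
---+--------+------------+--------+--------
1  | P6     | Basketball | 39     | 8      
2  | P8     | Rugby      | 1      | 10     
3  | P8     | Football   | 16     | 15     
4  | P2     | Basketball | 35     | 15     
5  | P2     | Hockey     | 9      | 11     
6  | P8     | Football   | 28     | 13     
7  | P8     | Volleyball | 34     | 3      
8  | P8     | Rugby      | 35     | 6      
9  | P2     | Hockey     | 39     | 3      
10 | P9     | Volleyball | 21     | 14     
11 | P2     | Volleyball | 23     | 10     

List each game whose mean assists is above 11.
SELECT game, AVG(assists)
FROM scores
GROUP BY game
HAVING AVG(assists) > 11

Result:
  Basketball: avg=11.50
  Football: avg=14.00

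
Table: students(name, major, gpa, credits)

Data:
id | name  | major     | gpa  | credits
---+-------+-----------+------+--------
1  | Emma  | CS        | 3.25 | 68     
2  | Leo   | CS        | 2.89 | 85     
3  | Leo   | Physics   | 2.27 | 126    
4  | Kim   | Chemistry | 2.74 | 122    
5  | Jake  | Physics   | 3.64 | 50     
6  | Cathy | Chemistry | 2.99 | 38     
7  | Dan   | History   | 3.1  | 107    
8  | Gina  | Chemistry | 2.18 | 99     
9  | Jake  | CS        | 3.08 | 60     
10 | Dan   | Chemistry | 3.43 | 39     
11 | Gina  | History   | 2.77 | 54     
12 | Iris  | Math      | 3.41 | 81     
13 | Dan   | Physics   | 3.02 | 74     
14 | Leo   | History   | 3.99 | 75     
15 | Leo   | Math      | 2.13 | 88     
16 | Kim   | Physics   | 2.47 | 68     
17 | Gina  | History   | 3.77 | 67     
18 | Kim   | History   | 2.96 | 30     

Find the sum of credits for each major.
SELECT major, SUM(credits) as result
FROM students
GROUP BY major

Result:
  CS: 213
  Chemistry: 298
  History: 333
  Math: 169
  Physics: 318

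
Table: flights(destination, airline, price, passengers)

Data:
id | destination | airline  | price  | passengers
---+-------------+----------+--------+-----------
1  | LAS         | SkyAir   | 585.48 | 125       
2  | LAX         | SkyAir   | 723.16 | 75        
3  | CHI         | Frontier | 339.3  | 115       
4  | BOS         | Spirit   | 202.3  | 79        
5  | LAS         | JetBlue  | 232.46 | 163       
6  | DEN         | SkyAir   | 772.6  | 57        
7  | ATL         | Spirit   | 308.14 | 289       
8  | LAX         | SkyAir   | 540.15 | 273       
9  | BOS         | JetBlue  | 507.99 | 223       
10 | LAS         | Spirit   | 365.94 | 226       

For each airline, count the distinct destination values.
SELECT airline, COUNT(DISTINCT destination)
FROM flights
GROUP BY airline

Result:
  Frontier: 1 distinct
  JetBlue: 2 distinct
  SkyAir: 3 distinct
  Spirit: 3 distinct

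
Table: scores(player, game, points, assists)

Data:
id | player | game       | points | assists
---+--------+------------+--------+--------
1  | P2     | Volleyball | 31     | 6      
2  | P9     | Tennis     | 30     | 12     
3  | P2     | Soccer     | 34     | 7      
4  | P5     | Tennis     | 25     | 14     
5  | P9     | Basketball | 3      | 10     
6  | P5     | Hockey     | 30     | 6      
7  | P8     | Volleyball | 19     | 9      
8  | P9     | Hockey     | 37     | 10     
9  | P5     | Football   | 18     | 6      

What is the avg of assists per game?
SELECT game, AVG(assists) as result
FROM scores
GROUP BY game

Result:
  Basketball: 10.00
  Football: 6.00
  Hockey: 8.00
  Soccer: 7.00
  Tennis: 13.00
  Volleyball: 7.50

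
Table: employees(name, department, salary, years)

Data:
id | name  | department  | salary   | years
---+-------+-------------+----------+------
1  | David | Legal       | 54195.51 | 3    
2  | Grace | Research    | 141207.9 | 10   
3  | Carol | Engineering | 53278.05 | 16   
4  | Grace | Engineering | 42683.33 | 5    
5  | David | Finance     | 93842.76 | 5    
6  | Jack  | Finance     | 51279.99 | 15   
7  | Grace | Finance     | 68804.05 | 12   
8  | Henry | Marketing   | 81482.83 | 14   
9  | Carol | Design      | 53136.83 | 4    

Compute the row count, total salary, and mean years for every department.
SELECT department,
       COUNT(*) as cnt,
       SUM(salary) as total_salary,
       AVG(years) as avg_years
FROM employees
GROUP BY department

Result:
  Design: 1 records, 53136.83 total salary, 4.00 avg years
  Engineering: 2 records, 95961.38 total salary, 10.50 avg years
  Finance: 3 records, 213926.80 total salary, 10.67 avg years
  Legal: 1 records, 54195.51 total salary, 3.00 avg years
  Marketing: 1 records, 81482.83 total salary, 14.00 avg years
  Research: 1 records, 141207.90 total salary, 10.00 avg years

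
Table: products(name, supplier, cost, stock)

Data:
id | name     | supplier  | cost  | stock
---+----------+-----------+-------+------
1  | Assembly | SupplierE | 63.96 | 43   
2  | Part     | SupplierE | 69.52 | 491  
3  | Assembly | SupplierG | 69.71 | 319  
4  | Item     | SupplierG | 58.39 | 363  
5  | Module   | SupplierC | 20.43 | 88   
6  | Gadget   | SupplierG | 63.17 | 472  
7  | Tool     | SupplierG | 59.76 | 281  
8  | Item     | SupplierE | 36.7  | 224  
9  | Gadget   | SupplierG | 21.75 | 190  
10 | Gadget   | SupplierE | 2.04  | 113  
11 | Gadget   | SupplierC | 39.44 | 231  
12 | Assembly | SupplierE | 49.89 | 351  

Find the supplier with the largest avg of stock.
SELECT supplier, AVG(stock) as val
FROM products
GROUP BY supplier
ORDER BY val DESC
LIMIT 1

Result: SupplierG with avg(stock) = 325.00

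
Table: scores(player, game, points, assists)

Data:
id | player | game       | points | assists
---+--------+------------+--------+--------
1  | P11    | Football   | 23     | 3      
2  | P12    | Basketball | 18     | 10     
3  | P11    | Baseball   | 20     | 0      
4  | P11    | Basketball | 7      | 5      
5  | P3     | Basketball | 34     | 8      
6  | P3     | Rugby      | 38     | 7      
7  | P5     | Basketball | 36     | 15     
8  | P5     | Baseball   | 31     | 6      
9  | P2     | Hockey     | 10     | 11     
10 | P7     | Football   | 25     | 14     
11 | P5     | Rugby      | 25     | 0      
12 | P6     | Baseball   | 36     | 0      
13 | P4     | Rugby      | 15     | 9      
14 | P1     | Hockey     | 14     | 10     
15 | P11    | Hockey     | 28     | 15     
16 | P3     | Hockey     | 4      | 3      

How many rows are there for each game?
SELECT game, COUNT(*) as count
FROM scores
GROUP BY game

Result:
  Baseball: 3
  Basketball: 4
  Football: 2
  Hockey: 4
  Rugby: 3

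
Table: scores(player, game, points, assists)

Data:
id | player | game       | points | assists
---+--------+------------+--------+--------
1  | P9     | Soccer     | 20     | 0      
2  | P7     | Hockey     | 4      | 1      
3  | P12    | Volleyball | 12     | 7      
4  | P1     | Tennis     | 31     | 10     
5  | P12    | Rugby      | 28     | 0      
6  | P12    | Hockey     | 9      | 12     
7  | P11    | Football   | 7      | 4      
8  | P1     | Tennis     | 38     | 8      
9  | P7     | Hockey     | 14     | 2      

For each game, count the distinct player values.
SELECT game, COUNT(DISTINCT player)
FROM scores
GROUP BY game

Result:
  Football: 1 distinct
  Hockey: 2 distinct
  Rugby: 1 distinct
  Soccer: 1 distinct
  Tennis: 1 distinct
  Volleyball: 1 distinct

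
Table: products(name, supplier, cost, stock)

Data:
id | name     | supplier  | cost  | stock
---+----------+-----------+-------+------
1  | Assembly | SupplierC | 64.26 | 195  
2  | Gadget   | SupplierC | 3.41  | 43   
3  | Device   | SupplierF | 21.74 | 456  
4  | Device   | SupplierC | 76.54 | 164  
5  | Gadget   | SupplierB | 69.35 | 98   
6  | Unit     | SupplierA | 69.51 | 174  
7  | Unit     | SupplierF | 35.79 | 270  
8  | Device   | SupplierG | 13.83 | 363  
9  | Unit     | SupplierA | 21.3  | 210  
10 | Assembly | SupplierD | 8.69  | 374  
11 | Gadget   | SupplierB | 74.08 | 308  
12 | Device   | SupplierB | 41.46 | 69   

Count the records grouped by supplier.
SELECT supplier, COUNT(*) as count
FROM products
GROUP BY supplier

Result:
  SupplierA: 2
  SupplierB: 3
  SupplierC: 3
  SupplierD: 1
  SupplierF: 2
  SupplierG: 1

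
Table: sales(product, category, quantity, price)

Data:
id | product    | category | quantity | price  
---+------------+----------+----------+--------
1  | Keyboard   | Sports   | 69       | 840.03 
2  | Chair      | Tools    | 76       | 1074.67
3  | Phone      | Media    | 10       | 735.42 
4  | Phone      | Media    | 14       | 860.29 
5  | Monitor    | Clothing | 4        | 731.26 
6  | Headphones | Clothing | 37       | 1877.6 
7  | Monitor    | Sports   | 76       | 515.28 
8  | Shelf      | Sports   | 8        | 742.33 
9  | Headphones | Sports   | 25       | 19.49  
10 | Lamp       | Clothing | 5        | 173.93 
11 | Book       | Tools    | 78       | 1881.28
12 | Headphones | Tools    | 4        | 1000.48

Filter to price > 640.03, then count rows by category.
SELECT category, COUNT(*)
FROM sales
WHERE price > 640.03
GROUP BY category

Note: WHERE filters rows before grouping.

Result:
  Clothing: 2
  Media: 2
  Sports: 2
  Tools: 3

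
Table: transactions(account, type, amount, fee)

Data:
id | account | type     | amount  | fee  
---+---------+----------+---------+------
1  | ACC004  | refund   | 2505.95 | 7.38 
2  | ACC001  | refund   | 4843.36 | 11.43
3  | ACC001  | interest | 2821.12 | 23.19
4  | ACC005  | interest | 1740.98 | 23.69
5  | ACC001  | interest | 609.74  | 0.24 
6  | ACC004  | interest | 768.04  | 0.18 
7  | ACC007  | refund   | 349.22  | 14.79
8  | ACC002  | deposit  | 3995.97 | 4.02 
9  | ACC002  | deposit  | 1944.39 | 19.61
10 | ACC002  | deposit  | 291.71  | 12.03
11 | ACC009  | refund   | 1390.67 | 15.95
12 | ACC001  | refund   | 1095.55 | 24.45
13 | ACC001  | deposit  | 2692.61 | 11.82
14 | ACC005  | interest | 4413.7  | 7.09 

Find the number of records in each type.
SELECT type, COUNT(*) as count
FROM transactions
GROUP BY type

Result:
  deposit: 4
  interest: 5
  refund: 5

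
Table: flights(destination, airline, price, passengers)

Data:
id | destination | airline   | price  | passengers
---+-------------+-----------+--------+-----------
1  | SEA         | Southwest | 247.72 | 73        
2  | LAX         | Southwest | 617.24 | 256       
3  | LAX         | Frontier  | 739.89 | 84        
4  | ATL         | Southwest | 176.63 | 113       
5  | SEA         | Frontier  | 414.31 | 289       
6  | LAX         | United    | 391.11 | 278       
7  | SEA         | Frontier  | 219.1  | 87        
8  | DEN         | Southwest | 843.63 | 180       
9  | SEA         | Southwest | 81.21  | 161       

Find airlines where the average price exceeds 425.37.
SELECT airline, AVG(price)
FROM flights
GROUP BY airline
HAVING AVG(price) > 425.37

Result:
  Frontier: avg=457.77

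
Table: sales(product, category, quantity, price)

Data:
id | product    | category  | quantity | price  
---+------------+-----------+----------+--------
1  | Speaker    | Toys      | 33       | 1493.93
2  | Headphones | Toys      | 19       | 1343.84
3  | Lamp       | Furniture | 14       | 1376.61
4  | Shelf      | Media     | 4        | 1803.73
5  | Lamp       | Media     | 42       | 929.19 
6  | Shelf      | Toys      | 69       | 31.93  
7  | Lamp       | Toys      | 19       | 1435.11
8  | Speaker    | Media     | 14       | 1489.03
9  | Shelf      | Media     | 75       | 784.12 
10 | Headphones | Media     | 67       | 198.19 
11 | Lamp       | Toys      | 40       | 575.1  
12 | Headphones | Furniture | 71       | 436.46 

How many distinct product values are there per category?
SELECT category, COUNT(DISTINCT product)
FROM sales
GROUP BY category

Result:
  Furniture: 2 distinct
  Media: 4 distinct
  Toys: 4 distinct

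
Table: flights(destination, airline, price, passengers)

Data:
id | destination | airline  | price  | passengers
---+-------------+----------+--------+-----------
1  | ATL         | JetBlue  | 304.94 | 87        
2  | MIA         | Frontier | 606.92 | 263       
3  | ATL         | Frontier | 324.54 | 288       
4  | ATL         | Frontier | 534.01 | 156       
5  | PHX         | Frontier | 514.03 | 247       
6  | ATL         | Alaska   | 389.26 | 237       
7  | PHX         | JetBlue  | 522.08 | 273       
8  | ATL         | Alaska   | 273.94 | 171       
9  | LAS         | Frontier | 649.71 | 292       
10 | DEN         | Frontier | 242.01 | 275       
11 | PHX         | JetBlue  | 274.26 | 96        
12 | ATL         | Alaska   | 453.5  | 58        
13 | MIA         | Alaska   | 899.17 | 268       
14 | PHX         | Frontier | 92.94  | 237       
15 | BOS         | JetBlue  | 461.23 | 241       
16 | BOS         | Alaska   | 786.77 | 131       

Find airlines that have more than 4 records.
SELECT airline, COUNT(*) as cnt
FROM flights
GROUP BY airline
HAVING COUNT(*) > 4

Result:
  Alaska: 5
  Frontier: 7

Note: HAVING filters groups after aggregation, WHERE filters rows before.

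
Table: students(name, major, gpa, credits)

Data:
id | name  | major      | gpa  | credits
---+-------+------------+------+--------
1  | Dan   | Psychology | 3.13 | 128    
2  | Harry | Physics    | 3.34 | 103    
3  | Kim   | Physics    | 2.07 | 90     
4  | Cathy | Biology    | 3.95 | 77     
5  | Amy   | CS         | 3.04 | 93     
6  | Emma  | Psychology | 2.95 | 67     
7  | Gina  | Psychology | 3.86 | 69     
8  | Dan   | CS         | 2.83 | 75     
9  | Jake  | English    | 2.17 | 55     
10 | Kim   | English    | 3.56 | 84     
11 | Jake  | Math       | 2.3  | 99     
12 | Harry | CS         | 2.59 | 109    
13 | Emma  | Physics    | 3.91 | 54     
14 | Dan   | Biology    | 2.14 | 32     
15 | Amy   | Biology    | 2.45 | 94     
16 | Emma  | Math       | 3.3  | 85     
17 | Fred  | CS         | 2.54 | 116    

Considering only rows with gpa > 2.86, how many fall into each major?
SELECT major, COUNT(*)
FROM students
WHERE gpa > 2.86
GROUP BY major

Note: WHERE filters rows before grouping.

Result:
  Biology: 1
  CS: 1
  English: 1
  Math: 1
  Physics: 2
  Psychology: 3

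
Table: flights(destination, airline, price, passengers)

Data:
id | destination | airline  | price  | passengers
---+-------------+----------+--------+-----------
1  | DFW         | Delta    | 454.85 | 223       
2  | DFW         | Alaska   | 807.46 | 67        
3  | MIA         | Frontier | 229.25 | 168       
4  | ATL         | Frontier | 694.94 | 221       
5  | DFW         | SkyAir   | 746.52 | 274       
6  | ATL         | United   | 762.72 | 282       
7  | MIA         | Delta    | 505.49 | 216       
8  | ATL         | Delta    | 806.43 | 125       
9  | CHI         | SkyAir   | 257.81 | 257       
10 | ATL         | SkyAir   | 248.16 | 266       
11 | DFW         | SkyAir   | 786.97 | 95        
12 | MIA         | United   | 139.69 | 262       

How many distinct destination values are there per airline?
SELECT airline, COUNT(DISTINCT destination)
FROM flights
GROUP BY airline

Result:
  Alaska: 1 distinct
  Delta: 3 distinct
  Frontier: 2 distinct
  SkyAir: 3 distinct
  United: 2 distinct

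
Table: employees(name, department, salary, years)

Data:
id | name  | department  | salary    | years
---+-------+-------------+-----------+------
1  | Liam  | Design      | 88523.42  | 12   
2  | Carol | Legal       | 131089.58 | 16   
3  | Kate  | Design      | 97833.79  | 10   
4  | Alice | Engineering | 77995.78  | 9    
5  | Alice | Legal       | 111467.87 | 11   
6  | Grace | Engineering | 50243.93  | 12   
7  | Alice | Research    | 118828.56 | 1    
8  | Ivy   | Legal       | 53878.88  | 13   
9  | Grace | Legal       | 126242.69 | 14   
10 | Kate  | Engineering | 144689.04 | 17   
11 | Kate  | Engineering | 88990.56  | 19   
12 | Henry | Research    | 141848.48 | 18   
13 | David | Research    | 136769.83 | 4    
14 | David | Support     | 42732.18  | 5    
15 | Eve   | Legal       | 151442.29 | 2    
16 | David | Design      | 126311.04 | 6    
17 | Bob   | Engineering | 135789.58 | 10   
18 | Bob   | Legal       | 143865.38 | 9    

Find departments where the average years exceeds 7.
SELECT department, AVG(years)
FROM employees
GROUP BY department
HAVING AVG(years) > 7

Result:
  Design: avg=9.33
  Engineering: avg=13.40
  Legal: avg=10.83
  Research: avg=7.67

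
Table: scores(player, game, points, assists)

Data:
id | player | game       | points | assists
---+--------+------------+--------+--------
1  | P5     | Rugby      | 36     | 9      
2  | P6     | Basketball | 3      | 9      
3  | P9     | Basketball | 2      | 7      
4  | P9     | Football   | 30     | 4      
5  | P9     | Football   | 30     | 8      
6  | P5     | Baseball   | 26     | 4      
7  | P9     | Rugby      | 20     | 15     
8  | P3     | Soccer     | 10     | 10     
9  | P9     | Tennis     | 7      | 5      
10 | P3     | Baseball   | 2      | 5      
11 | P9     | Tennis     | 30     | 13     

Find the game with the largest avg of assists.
SELECT game, AVG(assists) as val
FROM scores
GROUP BY game
ORDER BY val DESC
LIMIT 1

Result: Rugby with avg(assists) = 12.00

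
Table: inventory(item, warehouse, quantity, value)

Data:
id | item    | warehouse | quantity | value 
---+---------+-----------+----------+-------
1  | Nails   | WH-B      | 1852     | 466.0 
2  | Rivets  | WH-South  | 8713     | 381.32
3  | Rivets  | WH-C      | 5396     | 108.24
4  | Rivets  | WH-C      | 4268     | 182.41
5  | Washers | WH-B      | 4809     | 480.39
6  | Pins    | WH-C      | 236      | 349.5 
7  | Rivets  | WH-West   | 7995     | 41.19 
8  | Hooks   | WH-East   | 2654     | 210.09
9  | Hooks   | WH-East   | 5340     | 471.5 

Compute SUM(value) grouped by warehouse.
SELECT warehouse, SUM(value) as result
FROM inventory
GROUP BY warehouse

Result:
  WH-B: 946.39
  WH-C: 640.15
  WH-East: 681.59
  WH-South: 381.32
  WH-West: 41.19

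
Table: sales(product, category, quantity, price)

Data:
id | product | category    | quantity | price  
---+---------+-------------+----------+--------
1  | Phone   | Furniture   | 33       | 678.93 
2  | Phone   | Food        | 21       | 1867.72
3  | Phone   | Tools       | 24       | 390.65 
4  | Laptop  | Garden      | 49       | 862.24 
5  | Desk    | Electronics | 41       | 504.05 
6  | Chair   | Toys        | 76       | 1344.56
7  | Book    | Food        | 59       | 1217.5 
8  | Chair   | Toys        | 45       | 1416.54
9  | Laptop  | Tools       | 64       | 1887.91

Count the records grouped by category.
SELECT category, COUNT(*) as count
FROM sales
GROUP BY category

Result:
  Electronics: 1
  Food: 2
  Furniture: 1
  Garden: 1
  Tools: 2
  Toys: 2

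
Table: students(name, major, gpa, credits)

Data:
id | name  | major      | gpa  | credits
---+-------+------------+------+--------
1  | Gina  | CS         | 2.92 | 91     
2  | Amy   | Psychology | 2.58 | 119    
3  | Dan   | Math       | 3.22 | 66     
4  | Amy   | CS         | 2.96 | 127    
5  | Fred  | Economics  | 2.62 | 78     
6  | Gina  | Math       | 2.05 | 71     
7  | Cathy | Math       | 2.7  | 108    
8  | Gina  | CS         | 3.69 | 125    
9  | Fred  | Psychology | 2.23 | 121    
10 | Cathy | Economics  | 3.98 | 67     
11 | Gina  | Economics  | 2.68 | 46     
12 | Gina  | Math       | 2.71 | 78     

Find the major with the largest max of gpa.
SELECT major, MAX(gpa) as val
FROM students
GROUP BY major
ORDER BY val DESC
LIMIT 1

Result: Economics with max(gpa) = 3.98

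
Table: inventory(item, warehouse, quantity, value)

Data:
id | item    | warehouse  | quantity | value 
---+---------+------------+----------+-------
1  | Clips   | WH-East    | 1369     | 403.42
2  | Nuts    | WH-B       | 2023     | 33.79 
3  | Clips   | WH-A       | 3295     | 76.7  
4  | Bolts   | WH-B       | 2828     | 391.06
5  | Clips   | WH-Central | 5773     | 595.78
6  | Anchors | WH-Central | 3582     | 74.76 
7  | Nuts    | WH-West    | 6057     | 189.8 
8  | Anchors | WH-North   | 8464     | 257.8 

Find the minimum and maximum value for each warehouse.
SELECT warehouse, MIN(value), MAX(value)
FROM inventory
GROUP BY warehouse

Result:
  WH-A: min=76.70, max=76.70
  WH-B: min=33.79, max=391.06
  WH-Central: min=74.76, max=595.78
  WH-East: min=403.42, max=403.42
  WH-North: min=257.80, max=257.80
  WH-West: min=189.80, max=189.80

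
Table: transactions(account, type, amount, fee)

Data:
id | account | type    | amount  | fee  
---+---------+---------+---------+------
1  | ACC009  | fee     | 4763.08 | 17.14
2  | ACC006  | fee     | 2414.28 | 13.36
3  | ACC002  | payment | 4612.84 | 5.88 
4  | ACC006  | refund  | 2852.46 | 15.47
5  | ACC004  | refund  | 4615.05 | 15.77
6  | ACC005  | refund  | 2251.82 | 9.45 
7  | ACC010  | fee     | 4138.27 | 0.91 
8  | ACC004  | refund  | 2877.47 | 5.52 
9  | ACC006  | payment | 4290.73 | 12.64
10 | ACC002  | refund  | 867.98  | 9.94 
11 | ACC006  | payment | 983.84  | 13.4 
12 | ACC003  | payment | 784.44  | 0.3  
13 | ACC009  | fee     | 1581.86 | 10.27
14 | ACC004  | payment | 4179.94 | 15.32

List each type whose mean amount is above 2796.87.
SELECT type, AVG(amount)
FROM transactions
GROUP BY type
HAVING AVG(amount) > 2796.87

Result:
  fee: avg=3224.37
  payment: avg=2970.36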